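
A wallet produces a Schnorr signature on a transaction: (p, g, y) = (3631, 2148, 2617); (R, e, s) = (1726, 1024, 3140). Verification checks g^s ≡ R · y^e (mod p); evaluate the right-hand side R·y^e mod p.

254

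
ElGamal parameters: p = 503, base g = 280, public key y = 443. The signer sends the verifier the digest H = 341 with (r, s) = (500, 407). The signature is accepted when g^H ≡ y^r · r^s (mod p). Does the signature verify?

Left side g^H mod p:
280^2 = 78400 ≡ 435
280^4 ≡ 435^2 = 189225 ≡ 97
280^8 ≡ 97^2 = 9409 ≡ 355
280^16 ≡ 355^2 = 126025 ≡ 275
280^32 ≡ 275^2 = 75625 ≡ 175
280^64 ≡ 175^2 = 30625 ≡ 445
280^128 ≡ 445^2 = 198025 ≡ 346
280^256 ≡ 346^2 = 119716 ≡ 2
341 = 256 + 64 + 16 + 4 + 1, so 280^341 ≡ 2·445·275·97·280 ≡ 422 (mod 503)
Right side y^r · r^s mod p:
443^2 = 196249 ≡ 79
443^4 ≡ 79^2 = 6241 ≡ 205
443^8 ≡ 205^2 = 42025 ≡ 276
443^16 ≡ 276^2 = 76176 ≡ 223
443^32 ≡ 223^2 = 49729 ≡ 435
443^64 ≡ 435^2 = 189225 ≡ 97
443^128 ≡ 97^2 = 9409 ≡ 355
443^256 ≡ 355^2 = 126025 ≡ 275
500 = 256 + 128 + 64 + 32 + 16 + 4, so 443^500 ≡ 275·355·97·435·223·205 ≡ 312 (mod 503)
500^2 = 250000 ≡ 9
500^4 ≡ 9^2 = 81
500^8 ≡ 81^2 = 6561 ≡ 22
500^16 ≡ 22^2 = 484
500^32 ≡ 484^2 = 234256 ≡ 361
500^64 ≡ 361^2 = 130321 ≡ 44
500^128 ≡ 44^2 = 1936 ≡ 427
500^256 ≡ 427^2 = 182329 ≡ 243
407 = 256 + 128 + 16 + 4 + 2 + 1, so 500^407 ≡ 243·427·484·81·9·500 ≡ 140 (mod 503)
312·140 = 43680 ≡ 422 (mod 503)
422 ≡ 422 (mod 503), so the signature is genuine.

verifies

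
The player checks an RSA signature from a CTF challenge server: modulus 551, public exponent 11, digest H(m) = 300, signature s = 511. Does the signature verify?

Squares mod 551: s^1≡511, s^2≡498, s^4≡54, s^8≡161
11 = 8 + 2 + 1, so s^11 ≡ 161·498·511 ≡ 251 (mod 551)
251 ≠ 300, so verification fails.

does not verify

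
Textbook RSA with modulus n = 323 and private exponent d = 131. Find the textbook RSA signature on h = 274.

297

h^131 mod 323 = 297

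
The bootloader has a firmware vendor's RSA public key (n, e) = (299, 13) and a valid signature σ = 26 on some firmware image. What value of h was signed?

Squares mod 299: σ^1≡26, σ^2≡78, σ^4≡104, σ^8≡52
13 = 8 + 4 + 1, so σ^13 ≡ 52·104·26 ≡ 78 (mod 299)

78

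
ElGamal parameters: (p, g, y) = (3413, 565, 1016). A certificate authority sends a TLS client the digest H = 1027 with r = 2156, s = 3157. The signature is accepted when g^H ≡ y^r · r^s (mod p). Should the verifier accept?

Left side g^H mod p:
565^2 = 319225 ≡ 1816
565^4 ≡ 1816^2 = 3297856 ≡ 898
565^8 ≡ 898^2 = 806404 ≡ 936
565^16 ≡ 936^2 = 876096 ≡ 2368
565^32 ≡ 2368^2 = 5607424 ≡ 3278
565^64 ≡ 3278^2 = 10745284 ≡ 1160
565^128 ≡ 1160^2 = 1345600 ≡ 878
565^256 ≡ 878^2 = 770884 ≡ 2959
565^512 ≡ 2959^2 = 8755681 ≡ 1336
565^1024 ≡ 1336^2 = 1784896 ≡ 3310
1027 = 1024 + 2 + 1, so 565^1027 ≡ 3310·1816·565 ≡ 1425 (mod 3413)
Right side y^r · r^s mod p:
1016^2 = 1032256 ≡ 1530
1016^4 ≡ 1530^2 = 2340900 ≡ 2995
1016^8 ≡ 2995^2 = 8970025 ≡ 661
1016^16 ≡ 661^2 = 436921 ≡ 57
1016^32 ≡ 57^2 = 3249
1016^64 ≡ 3249^2 = 10556001 ≡ 3005
1016^128 ≡ 3005^2 = 9030025 ≡ 2640
1016^256 ≡ 2640^2 = 6969600 ≡ 254
1016^512 ≡ 254^2 = 64516 ≡ 3082
1016^1024 ≡ 3082^2 = 9498724 ≡ 345
1016^2048 ≡ 345^2 = 119025 ≡ 2983
2156 = 2048 + 64 + 32 + 8 + 4, so 1016^2156 ≡ 2983·3005·3249·661·2995 ≡ 388 (mod 3413)
2156^2 = 4648336 ≡ 3243
2156^4 ≡ 3243^2 = 10517049 ≡ 1596
2156^8 ≡ 1596^2 = 2547216 ≡ 1118
2156^16 ≡ 1118^2 = 1249924 ≡ 766
2156^32 ≡ 766^2 = 586756 ≡ 3133
2156^64 ≡ 3133^2 = 9815689 ≡ 3314
2156^128 ≡ 3314^2 = 10982596 ≡ 2975
2156^256 ≡ 2975^2 = 8850625 ≡ 716
2156^512 ≡ 716^2 = 512656 ≡ 706
2156^1024 ≡ 706^2 = 498436 ≡ 138
2156^2048 ≡ 138^2 = 19044 ≡ 1979
3157 = 2048 + 1024 + 64 + 16 + 4 + 1, so 2156^3157 ≡ 1979·138·3314·766·1596·2156 ≡ 2844 (mod 3413)
388·2844 = 1103472 ≡ 1073 (mod 3413)
1425 ≠ 1073, so verification fails.

reject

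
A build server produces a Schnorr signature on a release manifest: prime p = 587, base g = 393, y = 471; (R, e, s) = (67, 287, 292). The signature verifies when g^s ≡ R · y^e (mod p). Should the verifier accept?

reject

g^s mod p:
393^2 = 154449 ≡ 68
393^4 ≡ 68^2 = 4624 ≡ 515
393^8 ≡ 515^2 = 265225 ≡ 488
393^16 ≡ 488^2 = 238144 ≡ 409
393^32 ≡ 409^2 = 167281 ≡ 573
393^64 ≡ 573^2 = 328329 ≡ 196
393^128 ≡ 196^2 = 38416 ≡ 261
393^256 ≡ 261^2 = 68121 ≡ 29
292 = 256 + 32 + 4, so 393^292 ≡ 29·573·515 ≡ 469 (mod 587)
R · y^e mod p:
471^2 = 221841 ≡ 542
471^4 ≡ 542^2 = 293764 ≡ 264
471^8 ≡ 264^2 = 69696 ≡ 430
471^16 ≡ 430^2 = 184900 ≡ 582
471^32 ≡ 582^2 = 338724 ≡ 25
471^64 ≡ 25^2 = 625 ≡ 38
471^128 ≡ 38^2 = 1444 ≡ 270
471^256 ≡ 270^2 = 72900 ≡ 112
287 = 256 + 16 + 8 + 4 + 2 + 1, so 471^287 ≡ 112·582·430·264·542·471 ≡ 239 (mod 587)
67·239 = 16013 ≡ 164 (mod 587)
469 ≠ 164; the check fails.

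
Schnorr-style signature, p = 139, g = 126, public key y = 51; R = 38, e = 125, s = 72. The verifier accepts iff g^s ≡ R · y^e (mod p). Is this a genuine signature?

g^s mod p:
126^2 = 15876 ≡ 30
126^4 ≡ 30^2 = 900 ≡ 66
126^8 ≡ 66^2 = 4356 ≡ 47
126^16 ≡ 47^2 = 2209 ≡ 124
126^32 ≡ 124^2 = 15376 ≡ 86
126^64 ≡ 86^2 = 7396 ≡ 29
72 = 64 + 8, so 126^72 ≡ 29·47 ≡ 112 (mod 139)
R · y^e mod p:
51^2 = 2601 ≡ 99
51^4 ≡ 99^2 = 9801 ≡ 71
51^8 ≡ 71^2 = 5041 ≡ 37
51^16 ≡ 37^2 = 1369 ≡ 118
51^32 ≡ 118^2 = 13924 ≡ 24
51^64 ≡ 24^2 = 576 ≡ 20
125 = 64 + 32 + 16 + 8 + 4 + 1, so 51^125 ≡ 20·24·118·37·71·51 ≡ 117 (mod 139)
38·117 = 4446 ≡ 137 (mod 139)
112 ≠ 137; the check fails.

forged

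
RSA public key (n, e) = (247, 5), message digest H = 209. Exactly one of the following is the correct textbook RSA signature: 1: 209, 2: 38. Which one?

Candidate 1: 209^2 = 43681 ≡ 209; 209^4 ≡ 209^2 = 43681 ≡ 209; 5 = 4 + 1, so 209^5 ≡ 209·209 ≡ 209 (mod 247)
  → matches H = 209
Candidate 2: 38^2 = 1444 ≡ 209; 38^4 ≡ 209^2 = 43681 ≡ 209; 5 = 4 + 1, so 38^5 ≡ 209·38 ≡ 38 (mod 247)

1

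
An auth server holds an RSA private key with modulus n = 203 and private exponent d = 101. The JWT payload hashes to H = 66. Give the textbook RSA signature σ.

H^2 ≡ 66^2 = 4356 ≡ 93
H^4 ≡ 93^2 = 8649 ≡ 123
H^8 ≡ 123^2 = 15129 ≡ 107
H^16 ≡ 107^2 = 11449 ≡ 81
H^32 ≡ 81^2 = 6561 ≡ 65
H^64 ≡ 65^2 = 4225 ≡ 165
101 = 64 + 32 + 4 + 1, so H^101 ≡ 165·65·123·66 ≡ 68 (mod 203)

68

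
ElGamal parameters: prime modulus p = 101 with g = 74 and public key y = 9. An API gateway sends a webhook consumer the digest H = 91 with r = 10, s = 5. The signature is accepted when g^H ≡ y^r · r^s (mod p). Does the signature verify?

Left side g^H mod p:
Squares mod 101: 74^1≡74, 74^2≡22, 74^4≡80, 74^8≡37, 74^16≡56, 74^32≡5, 74^64≡25
91 = 64 + 16 + 8 + 2 + 1, so 74^91 ≡ 25·56·37·22·74 ≡ 46 (mod 101)
Right side y^r · r^s mod p:
Squares mod 101: 9^1≡9, 9^2≡81, 9^4≡97, 9^8≡16
10 = 8 + 2, so 9^10 ≡ 16·81 ≡ 84 (mod 101)
Squares mod 101: 10^1≡10, 10^2≡100, 10^4≡1
5 = 4 + 1, so 10^5 ≡ 1·10 ≡ 10 (mod 101)
84·10 = 840 ≡ 32 (mod 101)
46 ≠ 32, so verification fails.

does not verify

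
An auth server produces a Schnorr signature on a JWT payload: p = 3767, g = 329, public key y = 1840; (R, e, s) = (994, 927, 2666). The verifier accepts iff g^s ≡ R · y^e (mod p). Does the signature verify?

verifies

g^s mod p:
329^2666 mod 3767 = 1797
R · y^e mod p:
1840^927 mod 3767 = 1999
994·1999 = 1987006 ≡ 1797 (mod 3767)
1797 ≡ 1797 (mod 3767); signature holds.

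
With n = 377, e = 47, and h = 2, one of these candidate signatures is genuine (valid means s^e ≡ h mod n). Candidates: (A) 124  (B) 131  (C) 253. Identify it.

A

Candidate A: Squares mod 377: 124^1≡124, 124^2≡296, 124^4≡152, 124^8≡107, 124^16≡139, 124^32≡94; 47 = 32 + 8 + 4 + 2 + 1, so 124^47 ≡ 94·107·152·296·124 ≡ 2 (mod 377)
  → matches h = 2
Candidate B: Squares mod 377: 131^1≡131, 131^2≡196, 131^4≡339, 131^8≡313, 131^16≡326, 131^32≡339; 47 = 32 + 8 + 4 + 2 + 1, so 131^47 ≡ 339·313·339·196·131 ≡ 222 (mod 377)
Candidate C: Squares mod 377: 253^1≡253, 253^2≡296, 253^4≡152, 253^8≡107, 253^16≡139, 253^32≡94; 47 = 32 + 8 + 4 + 2 + 1, so 253^47 ≡ 94·107·152·296·253 ≡ 375 (mod 377)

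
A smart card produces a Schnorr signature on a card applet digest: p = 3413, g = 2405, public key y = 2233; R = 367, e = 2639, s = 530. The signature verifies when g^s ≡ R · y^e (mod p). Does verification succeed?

g^s mod p:
2405^2 = 5784025 ≡ 2403
2405^4 ≡ 2403^2 = 5774409 ≡ 3026
2405^8 ≡ 3026^2 = 9156676 ≡ 3010
2405^16 ≡ 3010^2 = 9060100 ≡ 1998
2405^32 ≡ 1998^2 = 3992004 ≡ 2207
2405^64 ≡ 2207^2 = 4870849 ≡ 498
2405^128 ≡ 498^2 = 248004 ≡ 2268
2405^256 ≡ 2268^2 = 5143824 ≡ 433
2405^512 ≡ 433^2 = 187489 ≡ 3187
530 = 512 + 16 + 2, so 2405^530 ≡ 3187·1998·2403 ≡ 1355 (mod 3413)
R · y^e mod p:
2233^2 = 4986289 ≡ 3309
2233^4 ≡ 3309^2 = 10949481 ≡ 577
2233^8 ≡ 577^2 = 332929 ≡ 1868
2233^16 ≡ 1868^2 = 3489424 ≡ 1338
2233^32 ≡ 1338^2 = 1790244 ≡ 1832
2233^64 ≡ 1832^2 = 3356224 ≡ 1245
2233^128 ≡ 1245^2 = 1550025 ≡ 523
2233^256 ≡ 523^2 = 273529 ≡ 489
2233^512 ≡ 489^2 = 239121 ≡ 211
2233^1024 ≡ 211^2 = 44521 ≡ 152
2233^2048 ≡ 152^2 = 23104 ≡ 2626
2639 = 2048 + 512 + 64 + 8 + 4 + 2 + 1, so 2233^2639 ≡ 2626·211·1245·1868·577·3309·2233 ≡ 3147 (mod 3413)
367·3147 = 1154949 ≡ 1355 (mod 3413)
1355 ≡ 1355 (mod 3413); signature holds.

passes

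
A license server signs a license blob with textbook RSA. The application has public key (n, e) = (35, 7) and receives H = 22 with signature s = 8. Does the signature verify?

s^7 mod 35 = 22
s^7 mod 35 = 22 matches H.

verifies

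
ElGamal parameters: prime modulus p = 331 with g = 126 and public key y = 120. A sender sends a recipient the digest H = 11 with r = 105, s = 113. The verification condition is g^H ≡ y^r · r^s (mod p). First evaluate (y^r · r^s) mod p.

120^2 = 14400 ≡ 167
120^4 ≡ 167^2 = 27889 ≡ 85
120^8 ≡ 85^2 = 7225 ≡ 274
120^16 ≡ 274^2 = 75076 ≡ 270
120^32 ≡ 270^2 = 72900 ≡ 80
120^64 ≡ 80^2 = 6400 ≡ 111
105 = 64 + 32 + 8 + 1, so 120^105 ≡ 111·80·274·120 ≡ 293 (mod 331)
105^2 = 11025 ≡ 102
105^4 ≡ 102^2 = 10404 ≡ 143
105^8 ≡ 143^2 = 20449 ≡ 258
105^16 ≡ 258^2 = 66564 ≡ 33
105^32 ≡ 33^2 = 1089 ≡ 96
105^64 ≡ 96^2 = 9216 ≡ 279
113 = 64 + 32 + 16 + 1, so 105^113 ≡ 279·96·33·105 ≡ 118 (mod 331)
y^r · r^s ≡ 293·118 = 34574 ≡ 150 (mod 331)

150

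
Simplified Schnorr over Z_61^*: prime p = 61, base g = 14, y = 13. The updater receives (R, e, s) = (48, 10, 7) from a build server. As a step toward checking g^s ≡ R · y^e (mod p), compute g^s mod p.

14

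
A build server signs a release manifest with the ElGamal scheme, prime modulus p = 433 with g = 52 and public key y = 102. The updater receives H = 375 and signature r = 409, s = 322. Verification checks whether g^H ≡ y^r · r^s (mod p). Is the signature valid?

Left side g^H mod p:
52^375 mod 433 = 128
Right side y^r · r^s mod p:
102^409 mod 433 = 315
409^322 mod 433 = 109
315·109 = 34335 ≡ 128 (mod 433)
128 ≡ 128 (mod 433), so the signature is genuine.

valid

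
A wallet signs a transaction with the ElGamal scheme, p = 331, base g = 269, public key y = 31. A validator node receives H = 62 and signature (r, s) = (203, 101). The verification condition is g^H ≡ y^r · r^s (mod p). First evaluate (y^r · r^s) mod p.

203

31^2 = 961 ≡ 299
31^4 ≡ 299^2 = 89401 ≡ 31
31^8 ≡ 31^2 = 961 ≡ 299
31^16 ≡ 299^2 = 89401 ≡ 31
31^32 ≡ 31^2 = 961 ≡ 299
31^64 ≡ 299^2 = 89401 ≡ 31
31^128 ≡ 31^2 = 961 ≡ 299
203 = 128 + 64 + 8 + 2 + 1, so 31^203 ≡ 299·31·299·299·31 ≡ 299 (mod 331)
203^2 = 41209 ≡ 165
203^4 ≡ 165^2 = 27225 ≡ 83
203^8 ≡ 83^2 = 6889 ≡ 269
203^16 ≡ 269^2 = 72361 ≡ 203
203^32 ≡ 203^2 = 41209 ≡ 165
203^64 ≡ 165^2 = 27225 ≡ 83
101 = 64 + 32 + 4 + 1, so 203^101 ≡ 83·165·83·203 ≡ 4 (mod 331)
y^r · r^s ≡ 299·4 = 1196 ≡ 203 (mod 331)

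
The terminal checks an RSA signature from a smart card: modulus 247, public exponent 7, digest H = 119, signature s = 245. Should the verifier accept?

accept

s^2 ≡ 245^2 = 60025 ≡ 4
s^4 ≡ 4^2 = 16
7 = 4 + 2 + 1, so s^7 ≡ 16·4·245 ≡ 119 (mod 247)
119 = H, so the signature checks out.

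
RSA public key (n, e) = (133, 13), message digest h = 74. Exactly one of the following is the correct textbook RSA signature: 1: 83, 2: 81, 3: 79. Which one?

Candidate 1: Squares mod 133: 83^1≡83, 83^2≡106, 83^4≡64, 83^8≡106; 13 = 8 + 4 + 1, so 83^13 ≡ 106·64·83 ≡ 83 (mod 133)
Candidate 2: Squares mod 133: 81^1≡81, 81^2≡44, 81^4≡74, 81^8≡23; 13 = 8 + 4 + 1, so 81^13 ≡ 23·74·81 ≡ 74 (mod 133)
  → matches h = 74
Candidate 3: Squares mod 133: 79^1≡79, 79^2≡123, 79^4≡100, 79^8≡25; 13 = 8 + 4 + 1, so 79^13 ≡ 25·100·79 ≡ 128 (mod 133)

2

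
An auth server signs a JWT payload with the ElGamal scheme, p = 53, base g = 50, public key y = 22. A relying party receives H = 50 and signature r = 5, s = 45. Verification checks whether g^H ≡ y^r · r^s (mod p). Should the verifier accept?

Left side g^H mod p:
50^2 = 2500 ≡ 9
50^4 ≡ 9^2 = 81 ≡ 28
50^8 ≡ 28^2 = 784 ≡ 42
50^16 ≡ 42^2 = 1764 ≡ 15
50^32 ≡ 15^2 = 225 ≡ 13
50 = 32 + 16 + 2, so 50^50 ≡ 13·15·9 ≡ 6 (mod 53)
Right side y^r · r^s mod p:
22^2 = 484 ≡ 7
22^4 ≡ 7^2 = 49
5 = 4 + 1, so 22^5 ≡ 49·22 ≡ 18 (mod 53)
5^2 = 25
5^4 ≡ 25^2 = 625 ≡ 42
5^8 ≡ 42^2 = 1764 ≡ 15
5^16 ≡ 15^2 = 225 ≡ 13
5^32 ≡ 13^2 = 169 ≡ 10
45 = 32 + 8 + 4 + 1, so 5^45 ≡ 10·15·42·5 ≡ 18 (mod 53)
18·18 = 324 ≡ 6 (mod 53)
6 ≡ 6 (mod 53), so the signature is genuine.

accept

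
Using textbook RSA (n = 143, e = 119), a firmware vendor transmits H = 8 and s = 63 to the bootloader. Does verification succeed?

fails

Squares mod 143: s^1≡63, s^2≡108, s^4≡81, s^8≡126, s^16≡3, s^32≡9, s^64≡81
119 = 64 + 32 + 16 + 4 + 2 + 1, so s^119 ≡ 81·9·3·81·108·63 ≡ 84 (mod 143)
s^119 mod 143 = 84, but H = 8.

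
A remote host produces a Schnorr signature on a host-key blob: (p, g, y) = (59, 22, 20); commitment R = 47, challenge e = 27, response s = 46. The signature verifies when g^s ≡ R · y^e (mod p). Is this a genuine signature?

g^s mod p:
22^2 = 484 ≡ 12
22^4 ≡ 12^2 = 144 ≡ 26
22^8 ≡ 26^2 = 676 ≡ 27
22^16 ≡ 27^2 = 729 ≡ 21
22^32 ≡ 21^2 = 441 ≡ 28
46 = 32 + 8 + 4 + 2, so 22^46 ≡ 28·27·26·12 ≡ 49 (mod 59)
R · y^e mod p:
20^2 = 400 ≡ 46
20^4 ≡ 46^2 = 2116 ≡ 51
20^8 ≡ 51^2 = 2601 ≡ 5
20^16 ≡ 5^2 = 25
27 = 16 + 8 + 2 + 1, so 20^27 ≡ 25·5·46·20 ≡ 9 (mod 59)
47·9 = 423 ≡ 10 (mod 59)
49 ≠ 10; the check fails.

forged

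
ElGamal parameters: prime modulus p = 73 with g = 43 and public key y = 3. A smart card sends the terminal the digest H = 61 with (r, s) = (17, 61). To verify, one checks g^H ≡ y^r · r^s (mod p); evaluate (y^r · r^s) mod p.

3^2 = 9
3^4 ≡ 9^2 = 81 ≡ 8
3^8 ≡ 8^2 = 64
3^16 ≡ 64^2 = 4096 ≡ 8
17 = 16 + 1, so 3^17 ≡ 8·3 ≡ 24 (mod 73)
17^2 = 289 ≡ 70
17^4 ≡ 70^2 = 4900 ≡ 9
17^8 ≡ 9^2 = 81 ≡ 8
17^16 ≡ 8^2 = 64
17^32 ≡ 64^2 = 4096 ≡ 8
61 = 32 + 16 + 8 + 4 + 1, so 17^61 ≡ 8·64·8·9·17 ≡ 56 (mod 73)
y^r · r^s ≡ 24·56 = 1344 ≡ 30 (mod 73)

30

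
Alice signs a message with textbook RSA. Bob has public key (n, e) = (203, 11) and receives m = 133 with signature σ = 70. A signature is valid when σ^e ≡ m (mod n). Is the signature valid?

valid

σ^11 mod 203 = 133
σ^11 mod 203 = 133 matches m.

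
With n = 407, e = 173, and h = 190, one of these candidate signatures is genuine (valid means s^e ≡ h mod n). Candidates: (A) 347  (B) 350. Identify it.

B

Candidate A: 347^2 = 120409 ≡ 344; 347^4 ≡ 344^2 = 118336 ≡ 306; 347^8 ≡ 306^2 = 93636 ≡ 26; 347^16 ≡ 26^2 = 676 ≡ 269; 347^32 ≡ 269^2 = 72361 ≡ 322; 347^64 ≡ 322^2 = 103684 ≡ 306; 347^128 ≡ 306^2 = 93636 ≡ 26; 173 = 128 + 32 + 8 + 4 + 1, so 347^173 ≡ 26·322·26·306·347 ≡ 29 (mod 407)
Candidate B: 350^2 = 122500 ≡ 400; 350^4 ≡ 400^2 = 160000 ≡ 49; 350^8 ≡ 49^2 = 2401 ≡ 366; 350^16 ≡ 366^2 = 133956 ≡ 53; 350^32 ≡ 53^2 = 2809 ≡ 367; 350^64 ≡ 367^2 = 134689 ≡ 379; 350^128 ≡ 379^2 = 143641 ≡ 377; 173 = 128 + 32 + 8 + 4 + 1, so 350^173 ≡ 377·367·366·49·350 ≡ 190 (mod 407)
  → matches h = 190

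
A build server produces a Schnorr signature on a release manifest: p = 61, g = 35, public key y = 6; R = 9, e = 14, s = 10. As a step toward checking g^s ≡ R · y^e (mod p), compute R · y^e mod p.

6^14 mod 61 = 49
R · y^e ≡ 9·49 = 441 ≡ 14 (mod 61)

14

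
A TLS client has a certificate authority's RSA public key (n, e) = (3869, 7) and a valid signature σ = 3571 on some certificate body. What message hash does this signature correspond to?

1187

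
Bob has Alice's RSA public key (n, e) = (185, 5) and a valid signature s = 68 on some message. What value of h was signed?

68

s^5 mod 185 = 68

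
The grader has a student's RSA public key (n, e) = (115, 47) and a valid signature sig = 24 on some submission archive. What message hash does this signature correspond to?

sig^47 mod 115 = 24

24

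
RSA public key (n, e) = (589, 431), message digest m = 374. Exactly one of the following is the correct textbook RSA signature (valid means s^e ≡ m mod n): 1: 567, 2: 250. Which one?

2

Candidate 1: 567^2 = 321489 ≡ 484; 567^4 ≡ 484^2 = 234256 ≡ 423; 567^8 ≡ 423^2 = 178929 ≡ 462; 567^16 ≡ 462^2 = 213444 ≡ 226; 567^32 ≡ 226^2 = 51076 ≡ 422; 567^64 ≡ 422^2 = 178084 ≡ 206; 567^128 ≡ 206^2 = 42436 ≡ 28; 567^256 ≡ 28^2 = 784 ≡ 195; 431 = 256 + 128 + 32 + 8 + 4 + 2 + 1, so 567^431 ≡ 195·28·422·462·423·484·567 ≡ 386 (mod 589)
Candidate 2: 250^2 = 62500 ≡ 66; 250^4 ≡ 66^2 = 4356 ≡ 233; 250^8 ≡ 233^2 = 54289 ≡ 101; 250^16 ≡ 101^2 = 10201 ≡ 188; 250^32 ≡ 188^2 = 35344 ≡ 4; 250^64 ≡ 4^2 = 16; 250^128 ≡ 16^2 = 256; 250^256 ≡ 256^2 = 65536 ≡ 157; 431 = 256 + 128 + 32 + 8 + 4 + 2 + 1, so 250^431 ≡ 157·256·4·101·233·66·250 ≡ 374 (mod 589)
  → matches m = 374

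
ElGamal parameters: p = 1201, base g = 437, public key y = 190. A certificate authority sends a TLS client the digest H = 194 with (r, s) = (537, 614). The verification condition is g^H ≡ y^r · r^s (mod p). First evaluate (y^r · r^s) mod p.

962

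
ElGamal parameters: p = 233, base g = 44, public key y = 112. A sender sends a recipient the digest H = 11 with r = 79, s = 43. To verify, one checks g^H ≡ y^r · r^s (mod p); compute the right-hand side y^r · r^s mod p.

112^2 = 12544 ≡ 195
112^4 ≡ 195^2 = 38025 ≡ 46
112^8 ≡ 46^2 = 2116 ≡ 19
112^16 ≡ 19^2 = 361 ≡ 128
112^32 ≡ 128^2 = 16384 ≡ 74
112^64 ≡ 74^2 = 5476 ≡ 117
79 = 64 + 8 + 4 + 2 + 1, so 112^79 ≡ 117·19·46·195·112 ≡ 167 (mod 233)
79^2 = 6241 ≡ 183
79^4 ≡ 183^2 = 33489 ≡ 170
79^8 ≡ 170^2 = 28900 ≡ 8
79^16 ≡ 8^2 = 64
79^32 ≡ 64^2 = 4096 ≡ 135
43 = 32 + 8 + 2 + 1, so 79^43 ≡ 135·8·183·79 ≡ 230 (mod 233)
y^r · r^s ≡ 167·230 = 38410 ≡ 198 (mod 233)

198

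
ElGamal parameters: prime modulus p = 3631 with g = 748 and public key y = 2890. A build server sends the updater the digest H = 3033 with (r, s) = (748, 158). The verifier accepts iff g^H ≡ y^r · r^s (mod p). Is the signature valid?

invalid

Left side g^H mod p:
748^2 = 559504 ≡ 330
748^4 ≡ 330^2 = 108900 ≡ 3601
748^8 ≡ 3601^2 = 12967201 ≡ 900
748^16 ≡ 900^2 = 810000 ≡ 287
748^32 ≡ 287^2 = 82369 ≡ 2487
748^64 ≡ 2487^2 = 6185169 ≡ 1576
748^128 ≡ 1576^2 = 2483776 ≡ 172
748^256 ≡ 172^2 = 29584 ≡ 536
748^512 ≡ 536^2 = 287296 ≡ 447
748^1024 ≡ 447^2 = 199809 ≡ 104
748^2048 ≡ 104^2 = 10816 ≡ 3554
3033 = 2048 + 512 + 256 + 128 + 64 + 16 + 8 + 1, so 748^3033 ≡ 3554·447·536·172·1576·287·900·748 ≡ 2604 (mod 3631)
Right side y^r · r^s mod p:
2890^2 = 8352100 ≡ 800
2890^4 ≡ 800^2 = 640000 ≡ 944
2890^8 ≡ 944^2 = 891136 ≡ 1541
2890^16 ≡ 1541^2 = 2374681 ≡ 7
2890^32 ≡ 7^2 = 49
2890^64 ≡ 49^2 = 2401
2890^128 ≡ 2401^2 = 5764801 ≡ 2404
2890^256 ≡ 2404^2 = 5779216 ≡ 2295
2890^512 ≡ 2295^2 = 5267025 ≡ 2075
748 = 512 + 128 + 64 + 32 + 8 + 4, so 2890^748 ≡ 2075·2404·2401·49·1541·944 ≡ 3295 (mod 3631)
748^2 = 559504 ≡ 330
748^4 ≡ 330^2 = 108900 ≡ 3601
748^8 ≡ 3601^2 = 12967201 ≡ 900
748^16 ≡ 900^2 = 810000 ≡ 287
748^32 ≡ 287^2 = 82369 ≡ 2487
748^64 ≡ 2487^2 = 6185169 ≡ 1576
748^128 ≡ 1576^2 = 2483776 ≡ 172
158 = 128 + 16 + 8 + 4 + 2, so 748^158 ≡ 172·287·900·3601·330 ≡ 372 (mod 3631)
3295·372 = 1225740 ≡ 2093 (mod 3631)
2604 ≠ 2093, so verification fails.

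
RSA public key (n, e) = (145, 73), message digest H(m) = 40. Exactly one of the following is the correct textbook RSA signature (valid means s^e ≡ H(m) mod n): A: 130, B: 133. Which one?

Candidate A: 130^2 = 16900 ≡ 80; 130^4 ≡ 80^2 = 6400 ≡ 20; 130^8 ≡ 20^2 = 400 ≡ 110; 130^16 ≡ 110^2 = 12100 ≡ 65; 130^32 ≡ 65^2 = 4225 ≡ 20; 130^64 ≡ 20^2 = 400 ≡ 110; 73 = 64 + 8 + 1, so 130^73 ≡ 110·110·130 ≡ 40 (mod 145)
  → matches H(m) = 40
Candidate B: 133^2 = 17689 ≡ 144; 133^4 ≡ 144^2 = 20736 ≡ 1; 133^8 ≡ 1^2 = 1; 133^16 ≡ 1^2 = 1; 133^32 ≡ 1^2 = 1; 133^64 ≡ 1^2 = 1; 73 = 64 + 8 + 1, so 133^73 ≡ 1·1·133 ≡ 133 (mod 145)

A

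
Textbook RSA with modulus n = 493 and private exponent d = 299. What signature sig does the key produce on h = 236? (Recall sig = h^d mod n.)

h^299 mod 493 = 9

9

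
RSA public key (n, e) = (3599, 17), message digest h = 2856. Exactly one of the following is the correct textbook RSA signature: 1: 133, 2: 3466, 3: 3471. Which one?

2

Candidate 1: Squares mod 3599: 133^1≡133, 133^2≡3293, 133^4≡62, 133^8≡245, 133^16≡2441; 17 = 16 + 1, so 133^17 ≡ 2441·133 ≡ 743 (mod 3599)
Candidate 2: Squares mod 3599: 3466^1≡3466, 3466^2≡3293, 3466^4≡62, 3466^8≡245, 3466^16≡2441; 17 = 16 + 1, so 3466^17 ≡ 2441·3466 ≡ 2856 (mod 3599)
  → matches h = 2856
Candidate 3: Squares mod 3599: 3471^1≡3471, 3471^2≡1988, 3471^4≡442, 3471^8≡1018, 3471^16≡3411; 17 = 16 + 1, so 3471^17 ≡ 3411·3471 ≡ 2470 (mod 3599)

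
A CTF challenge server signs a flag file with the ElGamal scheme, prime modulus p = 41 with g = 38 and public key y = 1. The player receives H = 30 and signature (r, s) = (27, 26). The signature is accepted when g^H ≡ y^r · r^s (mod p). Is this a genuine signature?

Left side g^H mod p:
38^2 = 1444 ≡ 9
38^4 ≡ 9^2 = 81 ≡ 40
38^8 ≡ 40^2 = 1600 ≡ 1
38^16 ≡ 1^2 = 1
30 = 16 + 8 + 4 + 2, so 38^30 ≡ 1·1·40·9 ≡ 32 (mod 41)
Right side y^r · r^s mod p:
1^2 = 1
1^4 ≡ 1^2 = 1
1^8 ≡ 1^2 = 1
1^16 ≡ 1^2 = 1
27 = 16 + 8 + 2 + 1, so 1^27 ≡ 1·1·1·1 ≡ 1 (mod 41)
27^2 = 729 ≡ 32
27^4 ≡ 32^2 = 1024 ≡ 40
27^8 ≡ 40^2 = 1600 ≡ 1
27^16 ≡ 1^2 = 1
26 = 16 + 8 + 2, so 27^26 ≡ 1·1·32 ≡ 32 (mod 41)
1·32 = 32 ≡ 32 (mod 41)
32 ≡ 32 (mod 41), so the signature is genuine.

genuine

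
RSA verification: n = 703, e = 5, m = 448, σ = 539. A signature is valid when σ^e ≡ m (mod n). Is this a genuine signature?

genuine

σ^2 ≡ 539^2 = 290521 ≡ 182
σ^4 ≡ 182^2 = 33124 ≡ 83
5 = 4 + 1, so σ^5 ≡ 83·539 ≡ 448 (mod 703)
Since 448 equals the digest 448, verification succeeds.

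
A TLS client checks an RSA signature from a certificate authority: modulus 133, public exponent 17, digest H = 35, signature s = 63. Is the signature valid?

valid

s^2 ≡ 63^2 = 3969 ≡ 112
s^4 ≡ 112^2 = 12544 ≡ 42
s^8 ≡ 42^2 = 1764 ≡ 35
s^16 ≡ 35^2 = 1225 ≡ 28
17 = 16 + 1, so s^17 ≡ 28·63 ≡ 35 (mod 133)
s^17 mod 133 = 35 matches H.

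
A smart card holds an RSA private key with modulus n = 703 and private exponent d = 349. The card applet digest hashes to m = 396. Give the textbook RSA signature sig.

Squares mod 703: m^1≡396, m^2≡47, m^4≡100, m^8≡158, m^16≡359, m^32≡232, m^64≡396, m^128≡47, m^256≡100
349 = 256 + 64 + 16 + 8 + 4 + 1, so m^349 ≡ 100·396·359·158·100·396 ≡ 359 (mod 703)

359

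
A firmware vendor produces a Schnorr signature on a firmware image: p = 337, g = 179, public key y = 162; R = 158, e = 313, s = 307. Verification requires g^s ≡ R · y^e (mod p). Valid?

g^s mod p:
179^2 = 32041 ≡ 26
179^4 ≡ 26^2 = 676 ≡ 2
179^8 ≡ 2^2 = 4
179^16 ≡ 4^2 = 16
179^32 ≡ 16^2 = 256
179^64 ≡ 256^2 = 65536 ≡ 158
179^128 ≡ 158^2 = 24964 ≡ 26
179^256 ≡ 26^2 = 676 ≡ 2
307 = 256 + 32 + 16 + 2 + 1, so 179^307 ≡ 2·256·16·26·179 ≡ 84 (mod 337)
R · y^e mod p:
162^2 = 26244 ≡ 295
162^4 ≡ 295^2 = 87025 ≡ 79
162^8 ≡ 79^2 = 6241 ≡ 175
162^16 ≡ 175^2 = 30625 ≡ 295
162^32 ≡ 295^2 = 87025 ≡ 79
162^64 ≡ 79^2 = 6241 ≡ 175
162^128 ≡ 175^2 = 30625 ≡ 295
162^256 ≡ 295^2 = 87025 ≡ 79
313 = 256 + 32 + 16 + 8 + 1, so 162^313 ≡ 79·79·295·175·162 ≡ 329 (mod 337)
158·329 = 51982 ≡ 84 (mod 337)
84 ≡ 84 (mod 337); signature holds.

yes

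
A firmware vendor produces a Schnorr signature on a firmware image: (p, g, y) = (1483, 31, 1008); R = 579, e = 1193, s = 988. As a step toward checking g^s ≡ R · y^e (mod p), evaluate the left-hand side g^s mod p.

1444

31^2 = 961
31^4 ≡ 961^2 = 923521 ≡ 1095
31^8 ≡ 1095^2 = 1199025 ≡ 761
31^16 ≡ 761^2 = 579121 ≡ 751
31^32 ≡ 751^2 = 564001 ≡ 461
31^64 ≡ 461^2 = 212521 ≡ 452
31^128 ≡ 452^2 = 204304 ≡ 1133
31^256 ≡ 1133^2 = 1283689 ≡ 894
31^512 ≡ 894^2 = 799236 ≡ 1382
988 = 512 + 256 + 128 + 64 + 16 + 8 + 4, so 31^988 ≡ 1382·894·1133·452·751·761·1095 ≡ 1444 (mod 1483)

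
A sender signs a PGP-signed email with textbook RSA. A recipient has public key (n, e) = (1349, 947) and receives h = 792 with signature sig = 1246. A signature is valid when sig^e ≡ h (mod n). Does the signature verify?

does not verify

sig^2 ≡ 1246^2 = 1552516 ≡ 1166
sig^4 ≡ 1166^2 = 1359556 ≡ 1113
sig^8 ≡ 1113^2 = 1238769 ≡ 387
sig^16 ≡ 387^2 = 149769 ≡ 30
sig^32 ≡ 30^2 = 900
sig^64 ≡ 900^2 = 810000 ≡ 600
sig^128 ≡ 600^2 = 360000 ≡ 1166
sig^256 ≡ 1166^2 = 1359556 ≡ 1113
sig^512 ≡ 1113^2 = 1238769 ≡ 387
947 = 512 + 256 + 128 + 32 + 16 + 2 + 1, so sig^947 ≡ 387·1113·1166·900·30·1166·1246 ≡ 254 (mod 1349)
sig^947 mod 1349 = 254, but h = 792.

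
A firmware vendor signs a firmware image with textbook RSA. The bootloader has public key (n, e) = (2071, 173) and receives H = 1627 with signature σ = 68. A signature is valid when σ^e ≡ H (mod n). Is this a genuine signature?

forged

σ^2 ≡ 68^2 = 4624 ≡ 482
σ^4 ≡ 482^2 = 232324 ≡ 372
σ^8 ≡ 372^2 = 138384 ≡ 1698
σ^16 ≡ 1698^2 = 2883204 ≡ 372
σ^32 ≡ 372^2 = 138384 ≡ 1698
σ^64 ≡ 1698^2 = 2883204 ≡ 372
σ^128 ≡ 372^2 = 138384 ≡ 1698
173 = 128 + 32 + 8 + 4 + 1, so σ^173 ≡ 1698·1698·1698·372·68 ≡ 444 (mod 2071)
The recovered value 444 does not match the digest 1627.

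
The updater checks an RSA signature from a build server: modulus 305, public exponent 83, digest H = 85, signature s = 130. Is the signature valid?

valid

Squares mod 305: s^1≡130, s^2≡125, s^4≡70, s^8≡20, s^16≡95, s^32≡180, s^64≡70
83 = 64 + 16 + 2 + 1, so s^83 ≡ 70·95·125·130 ≡ 85 (mod 305)
s^83 mod 305 = 85 matches H.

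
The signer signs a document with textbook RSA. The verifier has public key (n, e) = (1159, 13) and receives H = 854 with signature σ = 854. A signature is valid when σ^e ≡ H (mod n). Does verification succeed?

Squares mod 1159: σ^1≡854, σ^2≡305, σ^4≡305, σ^8≡305
13 = 8 + 4 + 1, so σ^13 ≡ 305·305·854 ≡ 854 (mod 1159)
Since 854 equals the digest 854, verification succeeds.

passes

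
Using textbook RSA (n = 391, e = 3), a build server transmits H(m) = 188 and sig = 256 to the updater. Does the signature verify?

verifies

sig^2 ≡ 256^2 = 65536 ≡ 239
3 = 2 + 1, so sig^3 ≡ 239·256 ≡ 188 (mod 391)
188 = H(m), so the signature checks out.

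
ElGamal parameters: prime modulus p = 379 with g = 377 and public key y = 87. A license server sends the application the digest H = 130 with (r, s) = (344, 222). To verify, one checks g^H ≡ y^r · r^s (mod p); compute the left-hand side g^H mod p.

305

Squares mod 379: 377^1≡377, 377^2≡4, 377^4≡16, 377^8≡256, 377^16≡348, 377^32≡203, 377^64≡277, 377^128≡171
130 = 128 + 2, so 377^130 ≡ 171·4 ≡ 305 (mod 379)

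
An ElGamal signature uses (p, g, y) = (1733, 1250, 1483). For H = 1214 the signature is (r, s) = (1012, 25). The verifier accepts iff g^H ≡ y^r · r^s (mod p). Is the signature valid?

invalid

Left side g^H mod p:
1250^2 = 1562500 ≡ 1067
1250^4 ≡ 1067^2 = 1138489 ≡ 1641
1250^8 ≡ 1641^2 = 2692881 ≡ 1532
1250^16 ≡ 1532^2 = 2347024 ≡ 542
1250^32 ≡ 542^2 = 293764 ≡ 887
1250^64 ≡ 887^2 = 786769 ≡ 1720
1250^128 ≡ 1720^2 = 2958400 ≡ 169
1250^256 ≡ 169^2 = 28561 ≡ 833
1250^512 ≡ 833^2 = 693889 ≡ 689
1250^1024 ≡ 689^2 = 474721 ≡ 1612
1214 = 1024 + 128 + 32 + 16 + 8 + 4 + 2, so 1250^1214 ≡ 1612·169·887·542·1532·1641·1067 ≡ 535 (mod 1733)
Right side y^r · r^s mod p:
1483^2 = 2199289 ≡ 112
1483^4 ≡ 112^2 = 12544 ≡ 413
1483^8 ≡ 413^2 = 170569 ≡ 735
1483^16 ≡ 735^2 = 540225 ≡ 1262
1483^32 ≡ 1262^2 = 1592644 ≡ 17
1483^64 ≡ 17^2 = 289
1483^128 ≡ 289^2 = 83521 ≡ 337
1483^256 ≡ 337^2 = 113569 ≡ 924
1483^512 ≡ 924^2 = 853776 ≡ 1140
1012 = 512 + 256 + 128 + 64 + 32 + 16 + 4, so 1483^1012 ≡ 1140·924·337·289·17·1262·413 ≡ 1423 (mod 1733)
1012^2 = 1024144 ≡ 1674
1012^4 ≡ 1674^2 = 2802276 ≡ 15
1012^8 ≡ 15^2 = 225
1012^16 ≡ 225^2 = 50625 ≡ 368
25 = 16 + 8 + 1, so 1012^25 ≡ 368·225·1012 ≡ 1317 (mod 1733)
1423·1317 = 1874091 ≡ 718 (mod 1733)
535 ≠ 718, so verification fails.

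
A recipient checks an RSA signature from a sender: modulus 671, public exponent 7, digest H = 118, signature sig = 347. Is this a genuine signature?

sig^2 ≡ 347^2 = 120409 ≡ 300
sig^4 ≡ 300^2 = 90000 ≡ 86
7 = 4 + 2 + 1, so sig^7 ≡ 86·300·347 ≡ 118 (mod 671)
Since 118 equals the digest 118, verification succeeds.

genuine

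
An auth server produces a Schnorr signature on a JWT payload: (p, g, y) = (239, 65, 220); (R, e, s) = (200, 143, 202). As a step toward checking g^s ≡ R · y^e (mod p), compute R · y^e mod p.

220^2 = 48400 ≡ 122
220^4 ≡ 122^2 = 14884 ≡ 66
220^8 ≡ 66^2 = 4356 ≡ 54
220^16 ≡ 54^2 = 2916 ≡ 48
220^32 ≡ 48^2 = 2304 ≡ 153
220^64 ≡ 153^2 = 23409 ≡ 226
220^128 ≡ 226^2 = 51076 ≡ 169
143 = 128 + 8 + 4 + 2 + 1, so 220^143 ≡ 169·54·66·122·220 ≡ 202 (mod 239)
R · y^e ≡ 200·202 = 40400 ≡ 9 (mod 239)

9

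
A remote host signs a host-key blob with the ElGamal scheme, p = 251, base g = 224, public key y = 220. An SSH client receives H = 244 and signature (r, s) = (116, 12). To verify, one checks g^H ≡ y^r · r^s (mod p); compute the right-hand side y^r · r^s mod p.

220^2 = 48400 ≡ 208
220^4 ≡ 208^2 = 43264 ≡ 92
220^8 ≡ 92^2 = 8464 ≡ 181
220^16 ≡ 181^2 = 32761 ≡ 131
220^32 ≡ 131^2 = 17161 ≡ 93
220^64 ≡ 93^2 = 8649 ≡ 115
116 = 64 + 32 + 16 + 4, so 220^116 ≡ 115·93·131·92 ≡ 110 (mod 251)
116^2 = 13456 ≡ 153
116^4 ≡ 153^2 = 23409 ≡ 66
116^8 ≡ 66^2 = 4356 ≡ 89
12 = 8 + 4, so 116^12 ≡ 89·66 ≡ 101 (mod 251)
y^r · r^s ≡ 110·101 = 11110 ≡ 66 (mod 251)

66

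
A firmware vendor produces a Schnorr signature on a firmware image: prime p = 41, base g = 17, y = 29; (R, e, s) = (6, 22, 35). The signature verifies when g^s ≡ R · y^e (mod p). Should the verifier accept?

accept

g^s mod p:
17^35 mod 41 = 38
R · y^e mod p:
29^22 mod 41 = 20
6·20 = 120 ≡ 38 (mod 41)
38 ≡ 38 (mod 41); signature holds.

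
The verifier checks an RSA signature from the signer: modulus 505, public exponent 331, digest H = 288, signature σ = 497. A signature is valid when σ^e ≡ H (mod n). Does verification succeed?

passes

Squares mod 505: σ^1≡497, σ^2≡64, σ^4≡56, σ^8≡106, σ^16≡126, σ^32≡221, σ^64≡361, σ^128≡31, σ^256≡456
331 = 256 + 64 + 8 + 2 + 1, so σ^331 ≡ 456·361·106·64·497 ≡ 288 (mod 505)
Since 288 equals the digest 288, verification succeeds.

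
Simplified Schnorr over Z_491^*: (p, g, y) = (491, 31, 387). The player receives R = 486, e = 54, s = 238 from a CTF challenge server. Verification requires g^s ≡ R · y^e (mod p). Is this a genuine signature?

g^s mod p:
31^2 = 961 ≡ 470
31^4 ≡ 470^2 = 220900 ≡ 441
31^8 ≡ 441^2 = 194481 ≡ 45
31^16 ≡ 45^2 = 2025 ≡ 61
31^32 ≡ 61^2 = 3721 ≡ 284
31^64 ≡ 284^2 = 80656 ≡ 132
31^128 ≡ 132^2 = 17424 ≡ 239
238 = 128 + 64 + 32 + 8 + 4 + 2, so 31^238 ≡ 239·132·284·45·441·470 ≡ 208 (mod 491)
R · y^e mod p:
387^2 = 149769 ≡ 14
387^4 ≡ 14^2 = 196
387^8 ≡ 196^2 = 38416 ≡ 118
387^16 ≡ 118^2 = 13924 ≡ 176
387^32 ≡ 176^2 = 30976 ≡ 43
54 = 32 + 16 + 4 + 2, so 387^54 ≡ 43·176·196·14 ≡ 238 (mod 491)
486·238 = 115668 ≡ 283 (mod 491)
208 ≠ 283; the check fails.

forged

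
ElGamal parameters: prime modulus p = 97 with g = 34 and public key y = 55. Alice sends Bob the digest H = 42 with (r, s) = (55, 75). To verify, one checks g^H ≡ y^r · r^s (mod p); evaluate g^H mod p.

Squares mod 97: 34^1≡34, 34^2≡89, 34^4≡64, 34^8≡22, 34^16≡96, 34^32≡1
42 = 32 + 8 + 2, so 34^42 ≡ 1·22·89 ≡ 18 (mod 97)

18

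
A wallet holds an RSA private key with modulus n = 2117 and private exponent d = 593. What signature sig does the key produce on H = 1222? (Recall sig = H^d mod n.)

H^2 ≡ 1222^2 = 1493284 ≡ 799
H^4 ≡ 799^2 = 638401 ≡ 1184
H^8 ≡ 1184^2 = 1401856 ≡ 402
H^16 ≡ 402^2 = 161604 ≡ 712
H^32 ≡ 712^2 = 506944 ≡ 981
H^64 ≡ 981^2 = 962361 ≡ 1243
H^128 ≡ 1243^2 = 1545049 ≡ 1756
H^256 ≡ 1756^2 = 3083536 ≡ 1184
H^512 ≡ 1184^2 = 1401856 ≡ 402
593 = 512 + 64 + 16 + 1, so H^593 ≡ 402·1243·712·1222 ≡ 415 (mod 2117)

415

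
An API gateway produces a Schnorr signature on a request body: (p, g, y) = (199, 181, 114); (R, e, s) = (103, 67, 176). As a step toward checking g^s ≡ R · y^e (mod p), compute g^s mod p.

Squares mod 199: 181^1≡181, 181^2≡125, 181^4≡103, 181^8≡62, 181^16≡63, 181^32≡188, 181^64≡121, 181^128≡114
176 = 128 + 32 + 16, so 181^176 ≡ 114·188·63 ≡ 1 (mod 199)

1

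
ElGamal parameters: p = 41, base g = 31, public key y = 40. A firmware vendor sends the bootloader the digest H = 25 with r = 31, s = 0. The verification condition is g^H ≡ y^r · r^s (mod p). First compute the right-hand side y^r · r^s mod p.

Squares mod 41: 40^1≡40, 40^2≡1, 40^4≡1, 40^8≡1, 40^16≡1
31 = 16 + 8 + 4 + 2 + 1, so 40^31 ≡ 1·1·1·1·40 ≡ 40 (mod 41)
31^0 mod 41 = 1
y^r · r^s ≡ 40·1 = 40 ≡ 40 (mod 41)

40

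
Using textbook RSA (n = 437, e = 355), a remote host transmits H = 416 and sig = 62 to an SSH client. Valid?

yes

sig^2 ≡ 62^2 = 3844 ≡ 348
sig^4 ≡ 348^2 = 121104 ≡ 55
sig^8 ≡ 55^2 = 3025 ≡ 403
sig^16 ≡ 403^2 = 162409 ≡ 282
sig^32 ≡ 282^2 = 79524 ≡ 427
sig^64 ≡ 427^2 = 182329 ≡ 100
sig^128 ≡ 100^2 = 10000 ≡ 386
sig^256 ≡ 386^2 = 148996 ≡ 416
355 = 256 + 64 + 32 + 2 + 1, so sig^355 ≡ 416·100·427·348·62 ≡ 416 (mod 437)
sig^355 mod 437 = 416 matches H.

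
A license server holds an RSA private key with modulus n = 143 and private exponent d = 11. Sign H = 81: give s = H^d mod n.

48

H^2 ≡ 81^2 = 6561 ≡ 126
H^4 ≡ 126^2 = 15876 ≡ 3
H^8 ≡ 3^2 = 9
11 = 8 + 2 + 1, so H^11 ≡ 9·126·81 ≡ 48 (mod 143)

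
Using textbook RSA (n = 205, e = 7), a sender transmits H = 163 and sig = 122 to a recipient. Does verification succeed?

passes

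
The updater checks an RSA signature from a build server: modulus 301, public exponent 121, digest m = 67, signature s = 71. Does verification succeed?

fails

s^2 ≡ 71^2 = 5041 ≡ 225
s^4 ≡ 225^2 = 50625 ≡ 57
s^8 ≡ 57^2 = 3249 ≡ 239
s^16 ≡ 239^2 = 57121 ≡ 232
s^32 ≡ 232^2 = 53824 ≡ 246
s^64 ≡ 246^2 = 60516 ≡ 15
121 = 64 + 32 + 16 + 8 + 1, so s^121 ≡ 15·246·232·239·71 ≡ 155 (mod 301)
s^121 mod 301 = 155, but m = 67.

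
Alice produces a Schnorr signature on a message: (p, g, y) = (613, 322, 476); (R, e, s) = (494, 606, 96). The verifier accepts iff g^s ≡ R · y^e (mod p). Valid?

no

g^s mod p:
Squares mod 613: 322^1≡322, 322^2≡87, 322^4≡213, 322^8≡7, 322^16≡49, 322^32≡562, 322^64≡149
96 = 64 + 32, so 322^96 ≡ 149·562 ≡ 370 (mod 613)
R · y^e mod p:
Squares mod 613: 476^1≡476, 476^2≡379, 476^4≡199, 476^8≡369, 476^16≡75, 476^32≡108, 476^64≡17, 476^128≡289, 476^256≡153, 476^512≡115
606 = 512 + 64 + 16 + 8 + 4 + 2, so 476^606 ≡ 115·17·75·369·199·379 ≡ 418 (mod 613)
494·418 = 206492 ≡ 524 (mod 613)
370 ≠ 524; the check fails.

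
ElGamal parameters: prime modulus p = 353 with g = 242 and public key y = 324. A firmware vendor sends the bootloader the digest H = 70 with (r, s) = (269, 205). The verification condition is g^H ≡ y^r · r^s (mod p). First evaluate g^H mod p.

162

242^2 = 58564 ≡ 319
242^4 ≡ 319^2 = 101761 ≡ 97
242^8 ≡ 97^2 = 9409 ≡ 231
242^16 ≡ 231^2 = 53361 ≡ 58
242^32 ≡ 58^2 = 3364 ≡ 187
242^64 ≡ 187^2 = 34969 ≡ 22
70 = 64 + 4 + 2, so 242^70 ≡ 22·97·319 ≡ 162 (mod 353)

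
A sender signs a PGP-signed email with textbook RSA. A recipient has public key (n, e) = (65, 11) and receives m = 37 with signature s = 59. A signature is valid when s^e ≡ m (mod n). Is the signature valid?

Squares mod 65: s^1≡59, s^2≡36, s^4≡61, s^8≡16
11 = 8 + 2 + 1, so s^11 ≡ 16·36·59 ≡ 54 (mod 65)
s^11 mod 65 = 54, but m = 37.

invalid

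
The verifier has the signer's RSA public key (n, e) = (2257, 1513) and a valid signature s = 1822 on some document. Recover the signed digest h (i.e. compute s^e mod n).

s^2 ≡ 1822^2 = 3319684 ≡ 1894
s^4 ≡ 1894^2 = 3587236 ≡ 863
s^8 ≡ 863^2 = 744769 ≡ 2216
s^16 ≡ 2216^2 = 4910656 ≡ 1681
s^32 ≡ 1681^2 = 2825761 ≡ 2254
s^64 ≡ 2254^2 = 5080516 ≡ 9
s^128 ≡ 9^2 = 81
s^256 ≡ 81^2 = 6561 ≡ 2047
s^512 ≡ 2047^2 = 4190209 ≡ 1217
s^1024 ≡ 1217^2 = 1481089 ≡ 497
1513 = 1024 + 256 + 128 + 64 + 32 + 8 + 1, so s^1513 ≡ 497·2047·81·9·2254·2216·1822 ≡ 268 (mod 2257)

268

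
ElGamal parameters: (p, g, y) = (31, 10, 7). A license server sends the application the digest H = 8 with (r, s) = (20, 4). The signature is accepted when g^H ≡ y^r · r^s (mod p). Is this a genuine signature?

genuine

Left side g^H mod p:
Squares mod 31: 10^1≡10, 10^2≡7, 10^4≡18, 10^8≡14
10^8 ≡ 14 (mod 31)
Right side y^r · r^s mod p:
Squares mod 31: 7^1≡7, 7^2≡18, 7^4≡14, 7^8≡10, 7^16≡7
20 = 16 + 4, so 7^20 ≡ 7·14 ≡ 5 (mod 31)
Squares mod 31: 20^1≡20, 20^2≡28, 20^4≡9
20^4 ≡ 9 (mod 31)
5·9 = 45 ≡ 14 (mod 31)
14 ≡ 14 (mod 31), so the signature is genuine.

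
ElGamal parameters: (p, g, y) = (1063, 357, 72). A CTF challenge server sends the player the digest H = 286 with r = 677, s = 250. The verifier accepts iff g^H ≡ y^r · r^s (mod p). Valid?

yes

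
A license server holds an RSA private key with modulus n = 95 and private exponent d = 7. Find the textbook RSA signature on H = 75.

75

Squares mod 95: H^1≡75, H^2≡20, H^4≡20
7 = 4 + 2 + 1, so H^7 ≡ 20·20·75 ≡ 75 (mod 95)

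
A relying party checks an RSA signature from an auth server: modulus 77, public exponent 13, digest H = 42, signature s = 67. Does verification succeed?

s^2 ≡ 67^2 = 4489 ≡ 23
s^4 ≡ 23^2 = 529 ≡ 67
s^8 ≡ 67^2 = 4489 ≡ 23
13 = 8 + 4 + 1, so s^13 ≡ 23·67·67 ≡ 67 (mod 77)
The recovered value 67 does not match the digest 42.

fails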